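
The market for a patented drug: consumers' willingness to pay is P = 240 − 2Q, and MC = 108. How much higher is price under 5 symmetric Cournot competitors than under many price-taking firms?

P rises by 22

Under competition P = MC = 108, so Q = (240 − 108)/2 = 66.
With 5 symmetric Cournot firms, each firm's FOC gives 240 − 12q = 108, so q = 11, Q = 5·11 = 55, and P = 130.
Change in price: 130 − 108 = 22.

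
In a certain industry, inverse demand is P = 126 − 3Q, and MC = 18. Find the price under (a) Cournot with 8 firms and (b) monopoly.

Cournot: P = 30; Monopoly: P = 72

Cournot with 8 identical firms: the symmetric best-response condition is 126 − 27q = 18. Each firm produces q = 4, total output Q = 32, price P = 30.
Monopoly sets MR = MC: 126 − 6Q = 18 ⇒ Q = 18, P = 126 − 3·18 = 72.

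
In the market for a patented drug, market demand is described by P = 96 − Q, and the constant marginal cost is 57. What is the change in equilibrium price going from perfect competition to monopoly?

Perfect competition: P = MC = 57, so 96 − Q = 57 and Q = 39.
The monopolist equates marginal revenue to marginal cost: 96 − 2Q = 57, so Q = 19.5. From demand, P = 76.5.
Change in equilibrium price: 76.5 − 57 = 19.5.

P rises by 19.5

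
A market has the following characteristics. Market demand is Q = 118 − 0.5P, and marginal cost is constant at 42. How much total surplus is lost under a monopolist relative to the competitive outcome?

DWL = 2352.25

Inverting demand: P = 236 − 2Q.
Perfect competition: P = MC = 42, so 236 − 2Q = 42 and Q = 97.
A monopolist chooses Q where MR = MC. MR = 236 − 4Q; setting this equal to 42 gives Q = 48.5 and P = 139.
DWL is the triangle between Q = 48.5 and Q = 97: ½·(97 − 48.5)·(139 − 42) = 2352.25.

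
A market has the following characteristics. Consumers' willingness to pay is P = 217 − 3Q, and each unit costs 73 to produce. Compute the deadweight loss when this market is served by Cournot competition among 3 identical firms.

Perfect competition: P = MC = 73, so 217 − 3Q = 73 and Q = 48.
With 3 symmetric Cournot firms, each firm's FOC gives 217 − 12q = 73, so q = 12, Q = 3·12 = 36, and P = 109.
DWL is the triangle between Q = 36 and Q = 48: ½·(48 − 36)·(109 − 73) = 216.

DWL = 216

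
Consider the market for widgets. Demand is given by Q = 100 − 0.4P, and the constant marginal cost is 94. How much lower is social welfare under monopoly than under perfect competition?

TS falls by 1216.8

Inverting demand: P = 250 − 2.5Q.
Competitive firms price at marginal cost: P = 94, giving Q = 62.4.
CS = ½·(250 − 94)·62.4 = 4867.2; PS = (94 − 94)·62.4 = 0; TS = 4867.2.
Monopoly sets MR = MC: 250 − 5Q = 94 ⇒ Q = 31.2, P = 250 − 2.5·31.2 = 172.
CS = ½·(250 − 172)·31.2 = 1216.8; PS = (172 − 94)·31.2 = 2433.6; TS = 3650.4.
Change in social welfare: 3650.4 − 4867.2 = −1216.8.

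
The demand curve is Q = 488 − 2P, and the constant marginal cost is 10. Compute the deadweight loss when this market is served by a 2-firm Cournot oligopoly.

Inverting demand: P = 244 − 0.5Q.
Under competition P = MC = 10, so Q = (244 − 10)/0.5 = 468.
In a 2-firm Cournot equilibrium, symmetry and the first-order condition give q = (244 − 10)/(1.5) = 156. So Q = 312 and P = 88.
DWL is the triangle between Q = 312 and Q = 468: ½·(468 − 312)·(88 − 10) = 6084.

DWL = 6084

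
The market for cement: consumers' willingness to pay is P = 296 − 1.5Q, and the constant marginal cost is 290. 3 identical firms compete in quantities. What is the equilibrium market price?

P = 291.5

In a 3-firm Cournot equilibrium, symmetry and the first-order condition give q = (296 − 290)/(6) = 1. So Q = 3 and P = 291.5.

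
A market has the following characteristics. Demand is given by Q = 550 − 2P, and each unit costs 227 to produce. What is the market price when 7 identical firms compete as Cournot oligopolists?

P = 233

Inverting demand: P = 275 − 0.5Q.
In a 7-firm Cournot equilibrium, symmetry and the first-order condition give q = (275 − 227)/(4) = 12. So Q = 84 and P = 233.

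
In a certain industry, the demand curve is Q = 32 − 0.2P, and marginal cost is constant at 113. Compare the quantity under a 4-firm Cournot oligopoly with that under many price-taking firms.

Cournot: Q = 7.52; Competition: Q = 9.4

Inverting demand: P = 160 − 5Q.
With 4 symmetric Cournot firms, each firm's FOC gives 160 − 25q = 113, so q = 1.88, Q = 4·1.88 = 7.52, and P = 122.4.
Competitive firms price at marginal cost: P = 113, giving Q = 9.4.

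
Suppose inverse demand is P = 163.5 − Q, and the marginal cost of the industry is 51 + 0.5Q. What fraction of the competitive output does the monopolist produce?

Q_m/Q_c = 0.6

Monopoly sets MR = MC: 163.5 − 2Q = 51 + 0.5Q ⇒ Q = 45, P = 163.5 − 45 = 118.5.
Competitive equilibrium sets price equal to marginal cost: 163.5 − Q = 51 + 0.5Q, so Q = 75 and P = 88.5.
Ratio Q_m/Q_c = 45/75 = 0.6.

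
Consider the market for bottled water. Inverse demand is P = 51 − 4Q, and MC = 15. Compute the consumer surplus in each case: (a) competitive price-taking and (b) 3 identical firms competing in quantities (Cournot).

Perfect competition: P = MC = 15, so 51 − 4Q = 15 and Q = 9.
CS = ½·(51 − 15)·9 = 162.
Cournot with 3 identical firms: the symmetric best-response condition is 51 − 16q = 15. Each firm produces q = 2.25, total output Q = 6.75, price P = 24.
CS = ½·(51 − 24)·6.75 = 91.125.

Competition: CS = 162; Cournot: CS = 91.125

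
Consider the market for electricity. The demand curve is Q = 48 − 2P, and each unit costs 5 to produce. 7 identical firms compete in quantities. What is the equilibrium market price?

Inverting demand: P = 24 − 0.5Q.
With 7 symmetric Cournot firms, each firm's FOC gives 24 − 4q = 5, so q = 4.75, Q = 7·4.75 = 33.25, and P = 7.375.

P = 7.375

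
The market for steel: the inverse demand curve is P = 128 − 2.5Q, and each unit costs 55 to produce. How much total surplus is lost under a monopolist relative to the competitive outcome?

Competitive firms price at marginal cost: P = 55, giving Q = 29.2.
Monopoly sets MR = MC: 128 − 5Q = 55 ⇒ Q = 14.6, P = 128 − 2.5·14.6 = 91.5.
DWL is the triangle between Q = 14.6 and Q = 29.2: ½·(29.2 − 14.6)·(91.5 − 55) = 266.45.

DWL = 266.45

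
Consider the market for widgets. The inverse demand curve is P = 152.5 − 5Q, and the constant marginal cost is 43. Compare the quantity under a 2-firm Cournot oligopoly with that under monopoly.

Cournot with 2 identical firms: the symmetric best-response condition is 152.5 − 15q = 43. Each firm produces q = 7.3, total output Q = 14.6, price P = 79.5.
The monopolist equates marginal revenue to marginal cost: 152.5 − 10Q = 43, so Q = 10.95. From demand, P = 97.75.

Cournot: Q = 14.6; Monopoly: Q = 10.95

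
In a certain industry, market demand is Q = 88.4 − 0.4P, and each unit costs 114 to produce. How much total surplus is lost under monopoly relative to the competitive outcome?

Inverting demand: P = 221 − 2.5Q.
Perfect competition: P = MC = 114, so 221 − 2.5Q = 114 and Q = 42.8.
A monopolist chooses Q where MR = MC. MR = 221 − 5Q; setting this equal to 114 gives Q = 21.4 and P = 167.5.
DWL is the triangle between Q = 21.4 and Q = 42.8: ½·(42.8 − 21.4)·(167.5 − 114) = 572.45.

DWL = 572.45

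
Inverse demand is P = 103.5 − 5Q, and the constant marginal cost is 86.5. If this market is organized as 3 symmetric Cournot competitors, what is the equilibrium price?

P = 90.75

With 3 symmetric Cournot firms, each firm's FOC gives 103.5 − 20q = 86.5, so q = 0.85, Q = 3·0.85 = 2.55, and P = 90.75.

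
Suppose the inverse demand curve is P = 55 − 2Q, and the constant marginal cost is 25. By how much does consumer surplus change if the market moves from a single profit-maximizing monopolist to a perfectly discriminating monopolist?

CS falls by 56.25

A monopolist chooses Q where MR = MC. MR = 55 − 4Q; setting this equal to 25 gives Q = 7.5 and P = 40.
CS = ½·(55 − 40)·7.5 = 56.25.
With perfect price discrimination, output is the efficient level Q = 15 (where demand meets MC), but every buyer pays their willingness to pay: CS = 0 and PS = total surplus.
CS = 0.
Change in consumer surplus: 0 − 56.25 = −56.25.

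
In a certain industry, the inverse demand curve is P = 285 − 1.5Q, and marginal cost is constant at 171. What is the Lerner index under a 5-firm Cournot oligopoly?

With 5 symmetric Cournot firms, each firm's FOC gives 285 − 9q = 171, so q = 38/3, Q = 5·38/3 = 190/3, and P = 190.
Lerner index = (P − MC)/P = (190 − 171)/190 = 0.1.

Lerner index = 0.1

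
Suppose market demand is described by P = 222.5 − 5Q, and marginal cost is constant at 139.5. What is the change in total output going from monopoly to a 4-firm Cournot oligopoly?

Q rises by 4.98

The monopolist equates marginal revenue to marginal cost: 222.5 − 10Q = 139.5, so Q = 8.3. From demand, P = 181.
With 4 symmetric Cournot firms, each firm's FOC gives 222.5 − 25q = 139.5, so q = 3.32, Q = 4·3.32 = 13.28, and P = 156.1.
Change in total output: 13.28 − 8.3 = 4.98.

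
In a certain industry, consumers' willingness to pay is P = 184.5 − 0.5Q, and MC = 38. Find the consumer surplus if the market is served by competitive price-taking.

CS = 21462.25

Competitive firms price at marginal cost: P = 38, giving Q = 293.
CS = ½·(184.5 − 38)·293 = 21462.25.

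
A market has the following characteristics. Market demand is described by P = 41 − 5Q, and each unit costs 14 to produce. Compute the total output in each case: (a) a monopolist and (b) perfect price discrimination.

Monopoly: Q = 2.7; Perfect PD: Q = 5.4

The monopolist equates marginal revenue to marginal cost: 41 − 10Q = 14, so Q = 2.7. From demand, P = 27.5.
With perfect price discrimination, output is the efficient level Q = 5.4 (where demand meets MC), but every buyer pays their willingness to pay: CS = 0 and PS = total surplus.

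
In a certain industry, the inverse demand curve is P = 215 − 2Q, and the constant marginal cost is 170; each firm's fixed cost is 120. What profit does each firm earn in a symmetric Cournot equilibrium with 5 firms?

In a 5-firm Cournot equilibrium, symmetry and the first-order condition give q = (215 − 170)/(12) = 3.75. So Q = 18.75 and P = 177.5.
Each firm's profit = (177.5 − 170)·3.75 − 120 = −91.875.

π_i = −91.875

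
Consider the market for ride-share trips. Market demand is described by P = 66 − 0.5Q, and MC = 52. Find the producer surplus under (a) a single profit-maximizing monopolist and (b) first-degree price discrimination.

Monopoly: PS = 98; Perfect PD: PS = 196

Monopoly sets MR = MC: 66 − Q = 52 ⇒ Q = 14, P = 66 − 0.5·14 = 59.
PS = (59 − 52)·14 = 98.
A perfectly discriminating monopolist sells every unit with P(Q) ≥ MC(Q), so output equals the competitive quantity Q = 28. Each buyer pays their reservation price, so CS = 0 and the firm captures all surplus.
PS = ½·(66 − 52)·28 = 196.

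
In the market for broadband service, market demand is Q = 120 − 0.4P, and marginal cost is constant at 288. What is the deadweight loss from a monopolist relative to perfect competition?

DWL = 7.2

Inverting demand: P = 300 − 2.5Q.
Perfect competition: P = MC = 288, so 300 − 2.5Q = 288 and Q = 4.8.
A monopolist chooses Q where MR = MC. MR = 300 − 5Q; setting this equal to 288 gives Q = 2.4 and P = 294.
DWL is the triangle between Q = 2.4 and Q = 4.8: ½·(4.8 − 2.4)·(294 − 288) = 7.2.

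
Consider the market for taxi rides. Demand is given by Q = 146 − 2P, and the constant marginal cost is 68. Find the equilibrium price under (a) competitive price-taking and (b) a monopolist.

Competition: P = 68; Monopoly: P = 70.5

Inverting demand: P = 73 − 0.5Q.
Under competition P = MC = 68, so Q = (73 − 68)/0.5 = 10.
Monopoly sets MR = MC: 73 − Q = 68 ⇒ Q = 5, P = 73 − 0.5·5 = 70.5.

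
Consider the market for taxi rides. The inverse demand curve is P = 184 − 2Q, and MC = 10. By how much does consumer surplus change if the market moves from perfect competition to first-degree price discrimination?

Consumer surplus falls by 7569

Competitive firms price at marginal cost: P = 10, giving Q = 87.
CS = ½·(184 − 10)·87 = 7569.
A perfectly discriminating monopolist sells every unit with P(Q) ≥ MC(Q), so output equals the competitive quantity Q = 87. Each buyer pays their reservation price, so CS = 0 and the firm captures all surplus.
CS = 0.
Change in consumer surplus: 0 − 7569 = −7569.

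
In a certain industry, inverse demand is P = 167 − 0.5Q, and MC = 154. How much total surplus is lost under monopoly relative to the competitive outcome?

Competitive firms price at marginal cost: P = 154, giving Q = 26.
Monopoly sets MR = MC: 167 − Q = 154 ⇒ Q = 13, P = 167 − 0.5·13 = 160.5.
DWL is the triangle between Q = 13 and Q = 26: ½·(26 − 13)·(160.5 − 154) = 42.25.

DWL = 42.25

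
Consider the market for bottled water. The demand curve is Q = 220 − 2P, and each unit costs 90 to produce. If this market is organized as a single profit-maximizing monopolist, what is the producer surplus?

PS = 200

Inverting demand: P = 110 − 0.5Q.
Monopoly sets MR = MC: 110 − Q = 90 ⇒ Q = 20, P = 110 − 0.5·20 = 100.
PS = (100 − 90)·20 = 200.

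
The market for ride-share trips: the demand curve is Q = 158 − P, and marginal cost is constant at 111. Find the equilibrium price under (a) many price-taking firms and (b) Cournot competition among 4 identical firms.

Competition: P = 111; Cournot: P = 120.4

Inverting demand: P = 158 − Q.
Perfect competition: P = MC = 111, so 158 − Q = 111 and Q = 47.
Cournot with 4 identical firms: the symmetric best-response condition is 158 − 5q = 111. Each firm produces q = 9.4, total output Q = 37.6, price P = 120.4.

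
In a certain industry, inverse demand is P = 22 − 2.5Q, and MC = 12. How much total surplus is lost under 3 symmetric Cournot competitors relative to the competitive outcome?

DWL = 1.25

Perfect competition: P = MC = 12, so 22 − 2.5Q = 12 and Q = 4.
With 3 symmetric Cournot firms, each firm's FOC gives 22 − 10q = 12, so q = 1, Q = 3·1 = 3, and P = 14.5.
DWL is the triangle between Q = 3 and Q = 4: ½·(4 − 3)·(14.5 − 12) = 1.25.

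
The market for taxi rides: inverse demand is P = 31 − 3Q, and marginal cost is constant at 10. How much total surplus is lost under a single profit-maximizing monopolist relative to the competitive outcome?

Perfect competition: P = MC = 10, so 31 − 3Q = 10 and Q = 7.
Monopoly sets MR = MC: 31 − 6Q = 10 ⇒ Q = 3.5, P = 31 − 3·3.5 = 20.5.
DWL is the triangle between Q = 3.5 and Q = 7: ½·(7 − 3.5)·(20.5 − 10) = 18.375.

DWL = 18.375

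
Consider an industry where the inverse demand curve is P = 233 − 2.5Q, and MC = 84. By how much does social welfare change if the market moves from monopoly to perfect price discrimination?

The monopolist equates marginal revenue to marginal cost: 233 − 5Q = 84, so Q = 29.8. From demand, P = 158.5.
CS = ½·(233 − 158.5)·29.8 = 1110.05; PS = (158.5 − 84)·29.8 = 2220.1; TS = 3330.15.
A perfectly discriminating monopolist sells every unit with P(Q) ≥ MC(Q), so output equals the competitive quantity Q = 59.6. Each buyer pays their reservation price, so CS = 0 and the firm captures all surplus.
TS = 4440.2 (equal to competitive TS).
Change in social welfare: 4440.2 − 3330.15 = 1110.05.

Social welfare rises by 1110.05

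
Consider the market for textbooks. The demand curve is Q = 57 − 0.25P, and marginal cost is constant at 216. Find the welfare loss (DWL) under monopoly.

DWL = 4.5

Inverting demand: P = 228 − 4Q.
Competitive firms price at marginal cost: P = 216, giving Q = 3.
The monopolist equates marginal revenue to marginal cost: 228 − 8Q = 216, so Q = 1.5. From demand, P = 222.
DWL is the triangle between Q = 1.5 and Q = 3: ½·(3 − 1.5)·(222 − 216) = 4.5.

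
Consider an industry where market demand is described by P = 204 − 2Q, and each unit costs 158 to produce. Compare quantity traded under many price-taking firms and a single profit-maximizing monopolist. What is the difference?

Under competition P = MC = 158, so Q = (204 − 158)/2 = 23.
Monopoly sets MR = MC: 204 − 4Q = 158 ⇒ Q = 11.5, P = 204 − 2·11.5 = 181.
Change in quantity traded: 11.5 − 23 = −11.5.

Q falls by 11.5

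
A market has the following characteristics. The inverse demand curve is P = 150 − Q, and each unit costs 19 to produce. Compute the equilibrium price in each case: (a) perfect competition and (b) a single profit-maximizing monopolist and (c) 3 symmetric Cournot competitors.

Competition: P = 19; Monopoly: P = 84.5; Cournot: P = 51.75

Competitive firms price at marginal cost: P = 19, giving Q = 131.
A monopolist chooses Q where MR = MC. MR = 150 − 2Q; setting this equal to 19 gives Q = 65.5 and P = 84.5.
In a 3-firm Cournot equilibrium, symmetry and the first-order condition give q = (150 − 19)/(4) = 32.75. So Q = 98.25 and P = 51.75.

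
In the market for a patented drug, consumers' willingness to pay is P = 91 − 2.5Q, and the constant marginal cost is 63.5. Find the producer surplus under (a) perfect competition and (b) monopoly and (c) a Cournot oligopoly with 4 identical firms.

Under competition P = MC = 63.5, so Q = (91 − 63.5)/2.5 = 11.
PS = (63.5 − 63.5)·11 = 0.
The monopolist equates marginal revenue to marginal cost: 91 − 5Q = 63.5, so Q = 5.5. From demand, P = 77.25.
PS = (77.25 − 63.5)·5.5 = 75.625.
With 4 symmetric Cournot firms, each firm's FOC gives 91 − 12.5q = 63.5, so q = 2.2, Q = 4·2.2 = 8.8, and P = 69.
PS = (69 − 63.5)·8.8 = 48.4.

Competition: PS = 0; Monopoly: PS = 75.625; Cournot: PS = 48.4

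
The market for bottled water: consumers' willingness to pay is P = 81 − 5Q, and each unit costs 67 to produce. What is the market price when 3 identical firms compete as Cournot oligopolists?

P = 70.5

Cournot with 3 identical firms: the symmetric best-response condition is 81 − 20q = 67. Each firm produces q = 0.7, total output Q = 2.1, price P = 70.5.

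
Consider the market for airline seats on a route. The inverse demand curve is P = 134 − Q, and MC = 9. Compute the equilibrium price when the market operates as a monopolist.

P = 71.5

The monopolist equates marginal revenue to marginal cost: 134 − 2Q = 9, so Q = 62.5. From demand, P = 71.5.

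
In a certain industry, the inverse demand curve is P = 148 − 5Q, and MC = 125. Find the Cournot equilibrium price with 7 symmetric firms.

With 7 symmetric Cournot firms, each firm's FOC gives 148 − 40q = 125, so q = 0.575, Q = 7·0.575 = 4.025, and P = 127.875.

P = 127.875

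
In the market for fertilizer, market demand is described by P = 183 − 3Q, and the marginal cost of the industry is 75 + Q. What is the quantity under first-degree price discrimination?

Q = 27

Under first-degree price discrimination the firm charges each unit its demand price and produces up to where P = MC, i.e. Q = 27. Consumer surplus is zero; producer surplus equals total surplus.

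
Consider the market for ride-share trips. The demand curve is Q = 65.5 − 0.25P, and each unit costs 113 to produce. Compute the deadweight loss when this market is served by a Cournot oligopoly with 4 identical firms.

DWL = 111.005

Inverting demand: P = 262 − 4Q.
Under competition P = MC = 113, so Q = (262 − 113)/4 = 37.25.
With 4 symmetric Cournot firms, each firm's FOC gives 262 − 20q = 113, so q = 7.45, Q = 4·7.45 = 29.8, and P = 142.8.
DWL is the triangle between Q = 29.8 and Q = 37.25: ½·(37.25 − 29.8)·(142.8 − 113) = 111.005.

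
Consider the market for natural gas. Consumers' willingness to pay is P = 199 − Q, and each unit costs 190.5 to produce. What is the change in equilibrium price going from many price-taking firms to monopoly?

Equilibrium price rises by 4.25

Perfect competition: P = MC = 190.5, so 199 − Q = 190.5 and Q = 8.5.
A monopolist chooses Q where MR = MC. MR = 199 − 2Q; setting this equal to 190.5 gives Q = 4.25 and P = 194.75.
Change in equilibrium price: 194.75 − 190.5 = 4.25.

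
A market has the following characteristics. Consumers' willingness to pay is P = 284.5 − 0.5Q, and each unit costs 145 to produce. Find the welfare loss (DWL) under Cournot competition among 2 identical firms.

Under competition P = MC = 145, so Q = (284.5 − 145)/0.5 = 279.
Cournot with 2 identical firms: the symmetric best-response condition is 284.5 − 1.5q = 145. Each firm produces q = 93, total output Q = 186, price P = 191.5.
DWL is the triangle between Q = 186 and Q = 279: ½·(279 − 186)·(191.5 − 145) = 2162.25.

DWL = 2162.25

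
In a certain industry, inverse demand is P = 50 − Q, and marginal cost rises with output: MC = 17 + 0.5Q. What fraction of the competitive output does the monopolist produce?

A monopolist chooses Q where MR = MC. MR = 50 − 2Q; setting this equal to 17 + 0.5Q gives Q = 13.2 and P = 36.8.
Under competition P = MC: 50 − Q = 17 + 0.5Q ⇒ Q = 22, P = 28.
Ratio Q_m/Q_c = 13.2/22 = 0.6.

Q_m/Q_c = 0.6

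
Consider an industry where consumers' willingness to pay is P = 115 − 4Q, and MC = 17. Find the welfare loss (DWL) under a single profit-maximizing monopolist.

DWL = 300.125

Perfect competition: P = MC = 17, so 115 − 4Q = 17 and Q = 24.5.
Monopoly sets MR = MC: 115 − 8Q = 17 ⇒ Q = 12.25, P = 115 − 4·12.25 = 66.
DWL is the triangle between Q = 12.25 and Q = 24.5: ½·(24.5 − 12.25)·(66 − 17) = 300.125.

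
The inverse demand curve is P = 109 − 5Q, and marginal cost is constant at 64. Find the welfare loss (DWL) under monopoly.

Perfect competition: P = MC = 64, so 109 − 5Q = 64 and Q = 9.
A monopolist chooses Q where MR = MC. MR = 109 − 10Q; setting this equal to 64 gives Q = 4.5 and P = 86.5.
DWL is the triangle between Q = 4.5 and Q = 9: ½·(9 − 4.5)·(86.5 − 64) = 50.625.

DWL = 50.625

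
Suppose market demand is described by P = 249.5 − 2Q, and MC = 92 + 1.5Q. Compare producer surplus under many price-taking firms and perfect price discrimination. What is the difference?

Under competition P = MC: 249.5 − 2Q = 92 + 1.5Q ⇒ Q = 45, P = 159.5.
PS = P·Q − VC(Q) = 159.5·45 − (92·45 + ½·1.5·45²) = 1518.75.
Under first-degree price discrimination the firm charges each unit its demand price and produces up to where P = MC, i.e. Q = 45. Consumer surplus is zero; producer surplus equals total surplus.
PS = ½·(249.5 − 92)·45 = 3543.75.
Change in producer surplus: 3543.75 − 1518.75 = 2025.

PS rises by 2025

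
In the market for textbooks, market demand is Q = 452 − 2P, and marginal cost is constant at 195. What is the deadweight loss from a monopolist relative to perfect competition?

Inverting demand: P = 226 − 0.5Q.
Perfect competition: P = MC = 195, so 226 − 0.5Q = 195 and Q = 62.
The monopolist equates marginal revenue to marginal cost: 226 − Q = 195, so Q = 31. From demand, P = 210.5.
DWL is the triangle between Q = 31 and Q = 62: ½·(62 − 31)·(210.5 − 195) = 240.25.

DWL = 240.25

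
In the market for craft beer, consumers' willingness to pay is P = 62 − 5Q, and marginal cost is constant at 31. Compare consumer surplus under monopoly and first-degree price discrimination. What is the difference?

CS falls by 24.025

A monopolist chooses Q where MR = MC. MR = 62 − 10Q; setting this equal to 31 gives Q = 3.1 and P = 46.5.
CS = ½·(62 − 46.5)·3.1 = 24.025.
With perfect price discrimination, output is the efficient level Q = 6.2 (where demand meets MC), but every buyer pays their willingness to pay: CS = 0 and PS = total surplus.
CS = 0.
Change in consumer surplus: 0 − 24.025 = −24.025.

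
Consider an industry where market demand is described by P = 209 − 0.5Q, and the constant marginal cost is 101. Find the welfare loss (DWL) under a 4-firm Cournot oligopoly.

DWL = 466.56

Under competition P = MC = 101, so Q = (209 − 101)/0.5 = 216.
Cournot with 4 identical firms: the symmetric best-response condition is 209 − 2.5q = 101. Each firm produces q = 43.2, total output Q = 172.8, price P = 122.6.
DWL is the triangle between Q = 172.8 and Q = 216: ½·(216 − 172.8)·(122.6 − 101) = 466.56.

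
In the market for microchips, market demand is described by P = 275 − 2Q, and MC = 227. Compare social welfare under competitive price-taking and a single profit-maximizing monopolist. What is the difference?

Competitive firms price at marginal cost: P = 227, giving Q = 24.
CS = ½·(275 − 227)·24 = 576; PS = (227 − 227)·24 = 0; TS = 576.
Monopoly sets MR = MC: 275 − 4Q = 227 ⇒ Q = 12, P = 275 − 2·12 = 251.
CS = ½·(275 − 251)·12 = 144; PS = (251 − 227)·12 = 288; TS = 432.
Change in social welfare: 432 − 576 = −144.

Social welfare falls by 144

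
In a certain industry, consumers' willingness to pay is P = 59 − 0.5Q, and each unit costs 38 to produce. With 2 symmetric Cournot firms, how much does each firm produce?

q_i = 14

Cournot with 2 identical firms: the symmetric best-response condition is 59 − 1.5q = 38. Each firm produces q = 14, total output Q = 28, price P = 45.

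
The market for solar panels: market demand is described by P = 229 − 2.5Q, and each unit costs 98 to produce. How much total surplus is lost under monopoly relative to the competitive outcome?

DWL = 858.05

Perfect competition: P = MC = 98, so 229 − 2.5Q = 98 and Q = 52.4.
Monopoly sets MR = MC: 229 − 5Q = 98 ⇒ Q = 26.2, P = 229 − 2.5·26.2 = 163.5.
DWL is the triangle between Q = 26.2 and Q = 52.4: ½·(52.4 − 26.2)·(163.5 − 98) = 858.05.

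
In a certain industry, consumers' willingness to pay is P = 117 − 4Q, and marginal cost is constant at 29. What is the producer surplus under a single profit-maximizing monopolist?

PS = 484

A monopolist chooses Q where MR = MC. MR = 117 − 8Q; setting this equal to 29 gives Q = 11 and P = 73.
PS = (73 − 29)·11 = 484.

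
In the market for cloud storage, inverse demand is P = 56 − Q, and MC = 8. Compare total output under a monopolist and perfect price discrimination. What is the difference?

A monopolist chooses Q where MR = MC. MR = 56 − 2Q; setting this equal to 8 gives Q = 24 and P = 32.
A perfectly discriminating monopolist sells every unit with P(Q) ≥ MC(Q), so output equals the competitive quantity Q = 48. Each buyer pays their reservation price, so CS = 0 and the firm captures all surplus.
Change in total output: 48 − 24 = 24.

Q rises by 24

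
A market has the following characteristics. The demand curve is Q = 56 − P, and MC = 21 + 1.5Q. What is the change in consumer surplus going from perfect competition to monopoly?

Consumer surplus falls by 48

Inverting demand: P = 56 − Q.
Competitive equilibrium sets price equal to marginal cost: 56 − Q = 21 + 1.5Q, so Q = 14 and P = 42.
CS = ½·(56 − 42)·14 = 98.
Monopoly sets MR = MC: 56 − 2Q = 21 + 1.5Q ⇒ Q = 10, P = 56 − 10 = 46.
CS = ½·(56 − 46)·10 = 50.
Change in consumer surplus: 50 − 98 = −48.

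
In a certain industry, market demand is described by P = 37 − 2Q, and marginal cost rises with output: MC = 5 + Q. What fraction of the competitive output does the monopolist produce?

Q_m/Q_c = 0.6

The monopolist equates marginal revenue to marginal cost: 37 − 4Q = 5 + Q, so Q = 6.4. From demand, P = 24.2.
Competitive equilibrium sets price equal to marginal cost: 37 − 2Q = 5 + Q, so Q = 32/3 and P = 47/3.
Ratio Q_m/Q_c = 6.4/(32/3) = 0.6.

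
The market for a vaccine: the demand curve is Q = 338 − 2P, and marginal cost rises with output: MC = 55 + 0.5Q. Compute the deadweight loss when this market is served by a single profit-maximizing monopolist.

DWL = 722

Inverting demand: P = 169 − 0.5Q.
Under competition P = MC: 169 − 0.5Q = 55 + 0.5Q ⇒ Q = 114, P = 112.
A monopolist chooses Q where MR = MC. MR = 169 − Q; setting this equal to 55 + 0.5Q gives Q = 76 and P = 131.
CS = ½·(169 − 112)·114 = 3249; PS = (112·114 − 55·114 − ½·0.5·114²) = 3249; TS = 6498.
CS = ½·(169 − 131)·76 = 1444; PS = (131·76 − 55·76 − ½·0.5·76²) = 4332; TS = 5776.
DWL = 6498 − 5776 = 722.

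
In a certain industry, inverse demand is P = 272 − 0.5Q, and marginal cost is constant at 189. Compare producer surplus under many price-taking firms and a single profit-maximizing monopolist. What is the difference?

PS rises by 3444.5

Perfect competition: P = MC = 189, so 272 − 0.5Q = 189 and Q = 166.
PS = (189 − 189)·166 = 0.
The monopolist equates marginal revenue to marginal cost: 272 − Q = 189, so Q = 83. From demand, P = 230.5.
PS = (230.5 − 189)·83 = 3444.5.
Change in producer surplus: 3444.5 − 0 = 3444.5.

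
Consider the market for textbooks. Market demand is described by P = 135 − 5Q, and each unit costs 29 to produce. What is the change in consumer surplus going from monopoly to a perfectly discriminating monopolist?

Consumer surplus falls by 280.9

A monopolist chooses Q where MR = MC. MR = 135 − 10Q; setting this equal to 29 gives Q = 10.6 and P = 82.
CS = ½·(135 − 82)·10.6 = 280.9.
A perfectly discriminating monopolist sells every unit with P(Q) ≥ MC(Q), so output equals the competitive quantity Q = 21.2. Each buyer pays their reservation price, so CS = 0 and the firm captures all surplus.
CS = 0.
Change in consumer surplus: 0 − 280.9 = −280.9.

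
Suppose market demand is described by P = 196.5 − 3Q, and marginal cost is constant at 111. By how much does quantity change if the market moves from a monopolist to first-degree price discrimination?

Quantity rises by 14.25

A monopolist chooses Q where MR = MC. MR = 196.5 − 6Q; setting this equal to 111 gives Q = 14.25 and P = 153.75.
A perfectly discriminating monopolist sells every unit with P(Q) ≥ MC(Q), so output equals the competitive quantity Q = 28.5. Each buyer pays their reservation price, so CS = 0 and the firm captures all surplus.
Change in quantity: 28.5 − 14.25 = 14.25.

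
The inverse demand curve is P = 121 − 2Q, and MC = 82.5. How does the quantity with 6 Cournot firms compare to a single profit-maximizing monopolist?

Cournot: Q = 16.5; Monopoly: Q = 9.625

Cournot with 6 identical firms: the symmetric best-response condition is 121 − 14q = 82.5. Each firm produces q = 2.75, total output Q = 16.5, price P = 88.
A monopolist chooses Q where MR = MC. MR = 121 − 4Q; setting this equal to 82.5 gives Q = 9.625 and P = 101.75.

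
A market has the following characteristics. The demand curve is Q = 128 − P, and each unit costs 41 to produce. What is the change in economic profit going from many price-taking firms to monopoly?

Economic profit rises by 1892.25

Inverting demand: P = 128 − Q.
Under competition P = MC = 41, so Q = (128 − 41)/1 = 87.
Profit = (41 − 41)·87 = 0.
The monopolist equates marginal revenue to marginal cost: 128 − 2Q = 41, so Q = 43.5. From demand, P = 84.5.
Profit = (84.5 − 41)·43.5 = 1892.25.
Change in economic profit: 1892.25 − 0 = 1892.25.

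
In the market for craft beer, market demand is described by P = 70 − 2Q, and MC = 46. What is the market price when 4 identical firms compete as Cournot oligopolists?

P = 50.8

With 4 symmetric Cournot firms, each firm's FOC gives 70 − 10q = 46, so q = 2.4, Q = 4·2.4 = 9.6, and P = 50.8.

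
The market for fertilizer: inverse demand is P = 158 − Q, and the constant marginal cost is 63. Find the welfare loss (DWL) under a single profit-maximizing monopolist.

DWL = 1128.125

Under competition P = MC = 63, so Q = (158 − 63)/1 = 95.
The monopolist equates marginal revenue to marginal cost: 158 − 2Q = 63, so Q = 47.5. From demand, P = 110.5.
DWL is the triangle between Q = 47.5 and Q = 95: ½·(95 − 47.5)·(110.5 − 63) = 1128.125.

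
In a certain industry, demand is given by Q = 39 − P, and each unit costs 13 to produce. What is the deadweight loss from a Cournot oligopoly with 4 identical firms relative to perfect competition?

Inverting demand: P = 39 − Q.
Competitive firms price at marginal cost: P = 13, giving Q = 26.
With 4 symmetric Cournot firms, each firm's FOC gives 39 − 5q = 13, so q = 5.2, Q = 4·5.2 = 20.8, and P = 18.2.
DWL is the triangle between Q = 20.8 and Q = 26: ½·(26 − 20.8)·(18.2 − 13) = 13.52.

DWL = 13.52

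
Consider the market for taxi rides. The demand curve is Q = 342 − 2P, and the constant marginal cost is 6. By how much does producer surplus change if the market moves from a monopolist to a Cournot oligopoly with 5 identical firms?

PS falls by 6050

Inverting demand: P = 171 − 0.5Q.
Monopoly sets MR = MC: 171 − Q = 6 ⇒ Q = 165, P = 171 − 0.5·165 = 88.5.
PS = (88.5 − 6)·165 = 13612.5.
In a 5-firm Cournot equilibrium, symmetry and the first-order condition give q = (171 − 6)/(3) = 55. So Q = 275 and P = 33.5.
PS = (33.5 − 6)·275 = 7562.5.
Change in producer surplus: 7562.5 − 13612.5 = −6050.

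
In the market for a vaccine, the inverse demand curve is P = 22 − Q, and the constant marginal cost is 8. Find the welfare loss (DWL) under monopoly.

DWL = 24.5

Under competition P = MC = 8, so Q = (22 − 8)/1 = 14.
A monopolist chooses Q where MR = MC. MR = 22 − 2Q; setting this equal to 8 gives Q = 7 and P = 15.
DWL is the triangle between Q = 7 and Q = 14: ½·(14 − 7)·(15 − 8) = 24.5.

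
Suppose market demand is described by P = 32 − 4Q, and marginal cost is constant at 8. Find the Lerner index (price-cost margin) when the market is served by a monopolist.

Lerner index = 0.6

The monopolist equates marginal revenue to marginal cost: 32 − 8Q = 8, so Q = 3. From demand, P = 20.
Lerner index = (P − MC)/P = (20 − 8)/20 = 0.6.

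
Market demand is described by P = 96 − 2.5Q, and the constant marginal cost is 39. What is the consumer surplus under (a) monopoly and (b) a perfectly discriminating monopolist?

Monopoly: CS = 162.45; Perfect PD: CS = 0

Monopoly sets MR = MC: 96 − 5Q = 39 ⇒ Q = 11.4, P = 96 − 2.5·11.4 = 67.5.
CS = ½·(96 − 67.5)·11.4 = 162.45.
Under first-degree price discrimination the firm charges each unit its demand price and produces up to where P = MC, i.e. Q = 22.8. Consumer surplus is zero; producer surplus equals total surplus.
CS = 0.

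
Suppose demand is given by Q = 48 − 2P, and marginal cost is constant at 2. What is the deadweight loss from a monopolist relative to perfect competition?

Inverting demand: P = 24 − 0.5Q.
Under competition P = MC = 2, so Q = (24 − 2)/0.5 = 44.
The monopolist equates marginal revenue to marginal cost: 24 − Q = 2, so Q = 22. From demand, P = 13.
DWL is the triangle between Q = 22 and Q = 44: ½·(44 − 22)·(13 − 2) = 121.

DWL = 121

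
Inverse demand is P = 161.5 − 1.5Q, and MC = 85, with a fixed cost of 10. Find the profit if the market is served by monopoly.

A monopolist chooses Q where MR = MC. MR = 161.5 − 3Q; setting this equal to 85 gives Q = 25.5 and P = 123.25.
Profit = (123.25 − 85)·25.5 − 10 = 965.375.

Profit = 965.375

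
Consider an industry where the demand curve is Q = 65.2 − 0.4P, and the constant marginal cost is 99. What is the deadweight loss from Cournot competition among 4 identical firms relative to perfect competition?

DWL = 32.768

Inverting demand: P = 163 − 2.5Q.
Perfect competition: P = MC = 99, so 163 − 2.5Q = 99 and Q = 25.6.
Cournot with 4 identical firms: the symmetric best-response condition is 163 − 12.5q = 99. Each firm produces q = 5.12, total output Q = 20.48, price P = 111.8.
DWL is the triangle between Q = 20.48 and Q = 25.6: ½·(25.6 − 20.48)·(111.8 − 99) = 32.768.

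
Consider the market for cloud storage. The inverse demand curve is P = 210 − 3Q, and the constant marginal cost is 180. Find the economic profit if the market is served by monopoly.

Monopoly sets MR = MC: 210 − 6Q = 180 ⇒ Q = 5, P = 210 − 3·5 = 195.
Profit = (195 − 180)·5 = 75.

Profit = 75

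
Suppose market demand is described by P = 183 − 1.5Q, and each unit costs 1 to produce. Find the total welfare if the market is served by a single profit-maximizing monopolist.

TS = 8281

Monopoly sets MR = MC: 183 − 3Q = 1 ⇒ Q = 182/3, P = 183 − 1.5·182/3 = 92.
CS = ½·(183 − 92)·182/3 = 8281/3; PS = (92 − 1)·182/3 = 16562/3; TS = 8281.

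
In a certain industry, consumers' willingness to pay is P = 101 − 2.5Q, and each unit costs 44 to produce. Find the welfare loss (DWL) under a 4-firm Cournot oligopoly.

Competitive firms price at marginal cost: P = 44, giving Q = 22.8.
In a 4-firm Cournot equilibrium, symmetry and the first-order condition give q = (101 − 44)/(12.5) = 4.56. So Q = 18.24 and P = 55.4.
DWL is the triangle between Q = 18.24 and Q = 22.8: ½·(22.8 − 18.24)·(55.4 − 44) = 25.992.

DWL = 25.992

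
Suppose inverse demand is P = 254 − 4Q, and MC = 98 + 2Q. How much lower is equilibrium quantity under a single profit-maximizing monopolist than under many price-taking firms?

Under competition P = MC: 254 − 4Q = 98 + 2Q ⇒ Q = 26, P = 150.
A monopolist chooses Q where MR = MC. MR = 254 − 8Q; setting this equal to 98 + 2Q gives Q = 15.6 and P = 191.6.
Change in equilibrium quantity: 15.6 − 26 = −10.4.

Equilibrium quantity falls by 10.4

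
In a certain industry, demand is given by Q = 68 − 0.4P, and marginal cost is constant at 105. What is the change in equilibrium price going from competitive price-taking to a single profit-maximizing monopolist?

Equilibrium price rises by 32.5

Inverting demand: P = 170 − 2.5Q.
Competitive firms price at marginal cost: P = 105, giving Q = 26.
Monopoly sets MR = MC: 170 − 5Q = 105 ⇒ Q = 13, P = 170 − 2.5·13 = 137.5.
Change in equilibrium price: 137.5 − 105 = 32.5.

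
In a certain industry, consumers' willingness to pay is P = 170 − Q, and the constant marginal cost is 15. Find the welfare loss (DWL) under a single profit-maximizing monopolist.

Perfect competition: P = MC = 15, so 170 − Q = 15 and Q = 155.
The monopolist equates marginal revenue to marginal cost: 170 − 2Q = 15, so Q = 77.5. From demand, P = 92.5.
DWL is the triangle between Q = 77.5 and Q = 155: ½·(155 − 77.5)·(92.5 − 15) = 3003.125.

DWL = 3003.125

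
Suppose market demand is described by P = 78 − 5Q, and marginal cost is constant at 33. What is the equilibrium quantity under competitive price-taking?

Q = 9

Competitive firms price at marginal cost: P = 33, giving Q = 9.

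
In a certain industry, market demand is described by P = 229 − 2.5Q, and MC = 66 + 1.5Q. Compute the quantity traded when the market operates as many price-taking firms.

Q = 40.75

Under competition P = MC: 229 − 2.5Q = 66 + 1.5Q ⇒ Q = 40.75, P = 127.125.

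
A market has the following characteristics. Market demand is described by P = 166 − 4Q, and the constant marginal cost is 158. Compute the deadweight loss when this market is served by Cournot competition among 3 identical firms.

Under competition P = MC = 158, so Q = (166 − 158)/4 = 2.
Cournot with 3 identical firms: the symmetric best-response condition is 166 − 16q = 158. Each firm produces q = 0.5, total output Q = 1.5, price P = 160.
DWL is the triangle between Q = 1.5 and Q = 2: ½·(2 − 1.5)·(160 − 158) = 0.5.

DWL = 0.5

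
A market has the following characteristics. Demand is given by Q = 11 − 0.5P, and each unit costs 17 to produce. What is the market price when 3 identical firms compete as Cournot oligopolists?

P = 18.25

Inverting demand: P = 22 − 2Q.
With 3 symmetric Cournot firms, each firm's FOC gives 22 − 8q = 17, so q = 0.625, Q = 3·0.625 = 1.875, and P = 18.25.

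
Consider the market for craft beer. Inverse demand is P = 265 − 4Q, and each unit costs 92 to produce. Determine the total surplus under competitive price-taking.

TS = 3741.125

Perfect competition: P = MC = 92, so 265 − 4Q = 92 and Q = 43.25.
CS = ½·(265 − 92)·43.25 = 3741.125; PS = (92 − 92)·43.25 = 0; TS = 3741.125.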